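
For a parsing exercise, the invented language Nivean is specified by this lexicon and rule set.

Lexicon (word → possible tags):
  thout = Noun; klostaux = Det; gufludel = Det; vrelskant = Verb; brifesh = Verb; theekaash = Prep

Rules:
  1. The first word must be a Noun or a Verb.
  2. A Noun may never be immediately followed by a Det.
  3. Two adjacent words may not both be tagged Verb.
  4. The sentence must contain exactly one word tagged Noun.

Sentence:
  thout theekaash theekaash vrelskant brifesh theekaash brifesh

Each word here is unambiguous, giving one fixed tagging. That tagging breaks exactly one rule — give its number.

3

Fixed tagging: Noun Prep Prep Verb Verb Prep Verb.
Rule check: R1 ok, R2 ok, R3 fails, R4 ok.
Only rule 3 fails.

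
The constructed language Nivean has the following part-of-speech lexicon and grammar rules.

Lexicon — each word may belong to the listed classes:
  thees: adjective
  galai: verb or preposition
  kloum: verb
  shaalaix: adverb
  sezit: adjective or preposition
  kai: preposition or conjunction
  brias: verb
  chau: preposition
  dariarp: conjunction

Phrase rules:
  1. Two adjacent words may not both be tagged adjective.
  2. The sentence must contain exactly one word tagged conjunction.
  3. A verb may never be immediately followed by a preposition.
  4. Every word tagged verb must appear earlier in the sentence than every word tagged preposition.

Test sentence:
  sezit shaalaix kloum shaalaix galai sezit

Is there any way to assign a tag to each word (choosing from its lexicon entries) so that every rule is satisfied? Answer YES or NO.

Candidates per position — 1:sezit {adjective,preposition}; 2:shaalaix {adverb}; 3:kloum {verb}; 4:shaalaix {adverb}; 5:galai {verb,preposition}; 6:sezit {adjective,preposition}.
Rule 2 cannot be satisfied by any choice of tags from the lexicon.
So there is no consistent tagging.

NO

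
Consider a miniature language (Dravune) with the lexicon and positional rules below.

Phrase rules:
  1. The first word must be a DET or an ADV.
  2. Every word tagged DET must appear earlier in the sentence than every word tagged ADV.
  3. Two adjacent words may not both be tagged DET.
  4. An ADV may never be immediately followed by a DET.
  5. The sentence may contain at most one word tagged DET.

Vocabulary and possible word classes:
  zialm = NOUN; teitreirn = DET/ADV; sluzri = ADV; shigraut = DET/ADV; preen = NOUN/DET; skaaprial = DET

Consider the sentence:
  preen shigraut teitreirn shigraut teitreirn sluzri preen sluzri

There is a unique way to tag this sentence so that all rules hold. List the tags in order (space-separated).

Candidates per position — 1:preen {NOUN,DET}; 2:shigraut {DET,ADV}; 3:teitreirn {DET,ADV}; 4:shigraut {DET,ADV}; 5:teitreirn {DET,ADV}; 6:sluzri {ADV}; 7:preen {NOUN,DET}; 8:sluzri {ADV}.
Position 1: tagging it NOUN would leave rule 1 unsatisfiable, so it must be DET.
Position 2: tagging it DET would leave rule 3 unsatisfiable, so it must be ADV.
Position 3: tagging it DET would leave rule 2 unsatisfiable, so it must be ADV.
Position 4: tagging it DET would leave rule 2 unsatisfiable, so it must be ADV.
Position 5: tagging it DET would leave rule 2 unsatisfiable, so it must be ADV.
Position 7: tagging it DET would leave rule 2 unsatisfiable, so it must be NOUN.
The only consistent sequence is: DET ADV ADV ADV ADV ADV NOUN ADV.
Checking: rule 1 ok; rule 2 ok; rule 3 ok; rule 4 ok; rule 5 ok.

DET ADV ADV ADV ADV ADV NOUN ADV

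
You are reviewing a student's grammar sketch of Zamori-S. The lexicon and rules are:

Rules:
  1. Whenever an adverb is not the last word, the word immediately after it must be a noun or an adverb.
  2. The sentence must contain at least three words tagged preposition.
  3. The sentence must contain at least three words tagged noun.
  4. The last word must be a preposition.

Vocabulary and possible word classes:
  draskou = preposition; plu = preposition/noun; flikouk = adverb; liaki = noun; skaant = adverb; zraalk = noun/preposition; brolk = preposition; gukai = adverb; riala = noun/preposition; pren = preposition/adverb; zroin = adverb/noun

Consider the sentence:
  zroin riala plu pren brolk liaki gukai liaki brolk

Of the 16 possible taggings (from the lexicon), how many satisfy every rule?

6

Candidates per position — 1:zroin {adverb,noun}; 2:riala {noun,preposition}; 3:plu {preposition,noun}; 4:pren {preposition,adverb}; 5:brolk {preposition}; 6:liaki {noun}; 7:gukai {adverb}; 8:liaki {noun}; 9:brolk {preposition}.
There are 16 candidate sequences in total.
Checking each against the rules leaves 6 sequences.
Count = 6.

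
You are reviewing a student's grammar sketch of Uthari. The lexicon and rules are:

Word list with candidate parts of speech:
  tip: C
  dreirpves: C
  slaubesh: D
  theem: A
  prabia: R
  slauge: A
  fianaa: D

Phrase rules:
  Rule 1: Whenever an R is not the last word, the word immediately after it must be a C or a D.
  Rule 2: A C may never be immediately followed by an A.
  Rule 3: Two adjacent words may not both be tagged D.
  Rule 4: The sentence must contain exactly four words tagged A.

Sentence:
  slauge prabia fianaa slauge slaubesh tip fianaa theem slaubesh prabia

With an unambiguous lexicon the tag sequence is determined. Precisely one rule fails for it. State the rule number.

Fixed tagging: A R D A D C D A D R.
Applying the rules: R1 holds, R2 holds, R3 holds, R4 violated.
Only rule 4 fails.

4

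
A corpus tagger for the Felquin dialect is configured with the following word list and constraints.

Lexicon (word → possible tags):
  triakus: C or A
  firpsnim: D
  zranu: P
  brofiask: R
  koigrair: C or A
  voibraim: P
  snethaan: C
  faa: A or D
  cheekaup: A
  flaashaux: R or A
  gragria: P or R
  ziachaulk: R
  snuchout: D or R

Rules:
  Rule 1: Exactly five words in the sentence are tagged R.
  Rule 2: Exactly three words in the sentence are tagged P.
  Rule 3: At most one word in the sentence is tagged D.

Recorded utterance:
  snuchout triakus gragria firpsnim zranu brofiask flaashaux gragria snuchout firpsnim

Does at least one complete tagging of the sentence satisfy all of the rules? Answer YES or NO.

NO

Candidates per position — 1:snuchout {D,R}; 2:triakus {C,A}; 3:gragria {P,R}; 4:firpsnim {D}; 5:zranu {P}; 6:brofiask {R}; 7:flaashaux {R,A}; 8:gragria {P,R}; 9:snuchout {D,R}; 10:firpsnim {D}.
Rule 3 cannot be satisfied by any choice of tags from the lexicon.
So there is no consistent tagging.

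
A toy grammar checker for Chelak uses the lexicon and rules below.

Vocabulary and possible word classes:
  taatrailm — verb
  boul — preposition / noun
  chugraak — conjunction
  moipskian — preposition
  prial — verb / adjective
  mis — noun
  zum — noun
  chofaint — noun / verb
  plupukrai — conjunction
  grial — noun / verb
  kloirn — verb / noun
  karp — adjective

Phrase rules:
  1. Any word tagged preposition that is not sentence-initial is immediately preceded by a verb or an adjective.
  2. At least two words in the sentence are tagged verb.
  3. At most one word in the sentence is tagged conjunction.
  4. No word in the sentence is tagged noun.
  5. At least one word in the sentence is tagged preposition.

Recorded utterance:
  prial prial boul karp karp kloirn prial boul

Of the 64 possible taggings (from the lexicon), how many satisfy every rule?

Candidates per position — 1:prial {verb,adjective}; 2:prial {verb,adjective}; 3:boul {preposition,noun}; 4:karp {adjective}; 5:karp {adjective}; 6:kloirn {verb,noun}; 7:prial {verb,adjective}; 8:boul {preposition,noun}.
There are 64 candidate sequences in total.
Checking each against the rules leaves 7 sequences.
Count = 7.

7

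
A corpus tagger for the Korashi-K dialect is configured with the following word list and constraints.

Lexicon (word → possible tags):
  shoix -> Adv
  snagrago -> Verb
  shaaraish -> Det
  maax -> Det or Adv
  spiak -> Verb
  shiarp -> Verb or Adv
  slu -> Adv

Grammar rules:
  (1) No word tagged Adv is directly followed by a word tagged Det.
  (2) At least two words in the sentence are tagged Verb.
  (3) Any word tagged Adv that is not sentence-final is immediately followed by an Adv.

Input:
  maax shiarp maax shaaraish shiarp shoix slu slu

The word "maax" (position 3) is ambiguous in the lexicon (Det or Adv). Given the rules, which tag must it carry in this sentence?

Candidates per position — 1:maax {Det,Adv}; 2:shiarp {Verb,Adv}; 3:maax {Det,Adv}; 4:shaaraish {Det}; 5:shiarp {Verb,Adv}; 6:shoix {Adv}; 7:slu {Adv}; 8:slu {Adv}.
Position 1: tagging it Adv would leave rule 3 unsatisfiable, so it must be Det.
Position 2: tagging it Adv would leave rule 1 unsatisfiable, so it must be Verb.
Position 3: tagging it Adv would leave rule 1 unsatisfiable, so it must be Det.
Position 5: tagging it Adv would leave rule 2 unsatisfiable, so it must be Verb.
That leaves exactly one tagging: Det Verb Det Det Verb Adv Adv Adv.
Verifying each rule — rule 1 holds; rule 2 holds; rule 3 holds.

Det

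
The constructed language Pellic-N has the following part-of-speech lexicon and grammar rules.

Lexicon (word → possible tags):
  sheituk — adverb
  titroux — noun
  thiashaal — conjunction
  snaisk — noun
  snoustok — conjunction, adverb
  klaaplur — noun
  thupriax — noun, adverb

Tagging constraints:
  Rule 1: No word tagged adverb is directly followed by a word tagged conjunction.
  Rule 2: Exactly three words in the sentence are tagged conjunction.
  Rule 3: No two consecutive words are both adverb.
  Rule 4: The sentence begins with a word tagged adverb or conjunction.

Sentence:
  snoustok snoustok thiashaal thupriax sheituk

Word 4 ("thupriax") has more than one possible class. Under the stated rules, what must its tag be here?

noun

Candidates per position — 1:snoustok {conjunction,adverb}; 2:snoustok {conjunction,adverb}; 3:thiashaal {conjunction}; 4:thupriax {noun,adverb}; 5:sheituk {adverb}.
Position 1: tagging it adverb would leave rule 1 unsatisfiable, so it must be conjunction.
Position 2: tagging it adverb would leave rule 1 unsatisfiable, so it must be conjunction.
Position 4: tagging it adverb would leave rule 3 unsatisfiable, so it must be noun.
So the tagging must be: conjunction conjunction conjunction noun adverb.
Checking: rule 1 ok; rule 2 ok; rule 3 ok; rule 4 ok.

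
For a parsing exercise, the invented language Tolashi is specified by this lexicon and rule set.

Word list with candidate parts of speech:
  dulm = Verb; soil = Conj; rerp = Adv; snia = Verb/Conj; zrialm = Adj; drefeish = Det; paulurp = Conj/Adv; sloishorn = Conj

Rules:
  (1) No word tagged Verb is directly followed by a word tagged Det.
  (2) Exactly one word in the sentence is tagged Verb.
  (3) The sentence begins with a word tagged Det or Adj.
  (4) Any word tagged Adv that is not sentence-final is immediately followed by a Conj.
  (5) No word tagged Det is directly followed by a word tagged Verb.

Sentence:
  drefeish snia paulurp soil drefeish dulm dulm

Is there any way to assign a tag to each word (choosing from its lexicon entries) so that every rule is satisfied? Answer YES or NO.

NO

Candidates per position — 1:drefeish {Det}; 2:snia {Verb,Conj}; 3:paulurp {Conj,Adv}; 4:soil {Conj}; 5:drefeish {Det}; 6:dulm {Verb}; 7:dulm {Verb}.
Rule 2 cannot be satisfied by any choice of tags from the lexicon.
So there is no consistent tagging.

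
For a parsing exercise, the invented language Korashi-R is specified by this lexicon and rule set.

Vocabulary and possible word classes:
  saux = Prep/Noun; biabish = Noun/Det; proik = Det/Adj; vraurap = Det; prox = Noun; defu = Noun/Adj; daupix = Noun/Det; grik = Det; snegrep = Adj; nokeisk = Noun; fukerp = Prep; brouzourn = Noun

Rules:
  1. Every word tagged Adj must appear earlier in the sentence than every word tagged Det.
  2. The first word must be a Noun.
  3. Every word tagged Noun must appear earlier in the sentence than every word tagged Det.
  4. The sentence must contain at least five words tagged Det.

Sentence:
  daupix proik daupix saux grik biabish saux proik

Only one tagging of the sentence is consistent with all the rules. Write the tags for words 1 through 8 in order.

Candidates per position — 1:daupix {Noun,Det}; 2:proik {Det,Adj}; 3:daupix {Noun,Det}; 4:saux {Prep,Noun}; 5:grik {Det}; 6:biabish {Noun,Det}; 7:saux {Prep,Noun}; 8:proik {Det,Adj}.
Position 1: tagging it Det would leave rule 2 unsatisfiable, so it must be Noun.
Position 2: tagging it Adj would leave rule 4 unsatisfiable, so it must be Det.
Position 3: tagging it Noun would leave rule 3 unsatisfiable, so it must be Det.
Position 4: tagging it Noun would leave rule 3 unsatisfiable, so it must be Prep.
Position 6: tagging it Noun would leave rule 3 unsatisfiable, so it must be Det.
Position 7: tagging it Noun would leave rule 3 unsatisfiable, so it must be Prep.
Position 8: tagging it Adj would leave rule 1 unsatisfiable, so it must be Det.
The only consistent sequence is: Noun Det Det Prep Det Det Prep Det.
Checking: rule 1 satisfied; rule 2 satisfied; rule 3 satisfied; rule 4 satisfied.

Noun Det Det Prep Det Det Prep Det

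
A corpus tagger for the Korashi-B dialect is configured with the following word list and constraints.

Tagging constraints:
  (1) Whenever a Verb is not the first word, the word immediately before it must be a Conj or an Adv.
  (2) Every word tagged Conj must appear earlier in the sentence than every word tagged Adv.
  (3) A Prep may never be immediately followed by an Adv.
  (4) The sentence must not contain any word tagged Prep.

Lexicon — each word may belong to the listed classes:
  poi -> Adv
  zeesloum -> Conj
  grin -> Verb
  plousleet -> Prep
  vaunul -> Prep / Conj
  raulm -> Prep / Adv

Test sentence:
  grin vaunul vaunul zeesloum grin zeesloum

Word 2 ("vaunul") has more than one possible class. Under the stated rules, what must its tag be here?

Candidates per position — 1:grin {Verb}; 2:vaunul {Prep,Conj}; 3:vaunul {Prep,Conj}; 4:zeesloum {Conj}; 5:grin {Verb}; 6:zeesloum {Conj}.
If word 2 were Prep, no tagging could satisfy rule 4; so word 2 is Conj.
If word 3 were Prep, no tagging could satisfy rule 4; so word 3 is Conj.
So the tagging must be: Verb Conj Conj Conj Verb Conj.
Verifying each rule — rule 1 satisfied; rule 2 satisfied; rule 3 satisfied; rule 4 satisfied.

Conj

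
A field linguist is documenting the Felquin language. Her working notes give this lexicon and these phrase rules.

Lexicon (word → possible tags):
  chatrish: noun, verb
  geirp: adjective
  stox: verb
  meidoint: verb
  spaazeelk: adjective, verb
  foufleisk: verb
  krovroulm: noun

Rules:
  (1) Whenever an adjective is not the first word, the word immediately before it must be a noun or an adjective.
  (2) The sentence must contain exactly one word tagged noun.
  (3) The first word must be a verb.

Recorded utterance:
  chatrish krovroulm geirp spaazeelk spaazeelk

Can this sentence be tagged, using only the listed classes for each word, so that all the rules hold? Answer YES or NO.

Candidates per position — 1:chatrish {noun,verb}; 2:krovroulm {noun}; 3:geirp {adjective}; 4:spaazeelk {adjective,verb}; 5:spaazeelk {adjective,verb}.
One satisfying assignment: verb noun adjective adjective adjective.
Check: rule 1 ✓; rule 2 ✓; rule 3 ✓.

YES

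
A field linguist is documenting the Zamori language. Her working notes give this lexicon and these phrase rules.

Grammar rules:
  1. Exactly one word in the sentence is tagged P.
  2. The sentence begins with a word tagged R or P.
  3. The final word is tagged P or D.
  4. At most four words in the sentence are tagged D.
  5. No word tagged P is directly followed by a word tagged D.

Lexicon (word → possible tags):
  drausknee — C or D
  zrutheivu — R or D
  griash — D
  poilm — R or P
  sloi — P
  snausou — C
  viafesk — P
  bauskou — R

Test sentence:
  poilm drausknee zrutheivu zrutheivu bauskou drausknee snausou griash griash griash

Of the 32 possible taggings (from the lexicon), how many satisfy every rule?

Candidates per position — 1:poilm {R,P}; 2:drausknee {C,D}; 3:zrutheivu {R,D}; 4:zrutheivu {R,D}; 5:bauskou {R}; 6:drausknee {C,D}; 7:snausou {C}; 8:griash {D}; 9:griash {D}; 10:griash {D}.
There are 32 candidate sequences in total.
The sequences that satisfy every rule: P C R R R C C D D D; P C R R R D C D D D; P C R D R C C D D D; P C D R R C C D D D.
Count = 4.

4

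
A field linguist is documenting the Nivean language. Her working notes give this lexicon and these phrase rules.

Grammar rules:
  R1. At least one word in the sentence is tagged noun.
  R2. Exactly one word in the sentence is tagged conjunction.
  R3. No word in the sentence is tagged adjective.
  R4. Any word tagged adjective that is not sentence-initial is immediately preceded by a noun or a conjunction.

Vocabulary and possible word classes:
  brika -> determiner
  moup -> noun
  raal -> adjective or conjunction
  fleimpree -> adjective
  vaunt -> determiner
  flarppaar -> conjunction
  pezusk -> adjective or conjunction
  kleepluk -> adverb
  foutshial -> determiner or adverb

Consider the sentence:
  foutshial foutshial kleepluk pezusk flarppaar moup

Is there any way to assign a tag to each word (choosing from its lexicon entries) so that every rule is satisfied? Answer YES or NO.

NO

Candidates per position — 1:foutshial {determiner,adverb}; 2:foutshial {determiner,adverb}; 3:kleepluk {adverb}; 4:pezusk {adjective,conjunction}; 5:flarppaar {conjunction}; 6:moup {noun}.
Every candidate sequence violates at least one rule; no consistent tagging exists.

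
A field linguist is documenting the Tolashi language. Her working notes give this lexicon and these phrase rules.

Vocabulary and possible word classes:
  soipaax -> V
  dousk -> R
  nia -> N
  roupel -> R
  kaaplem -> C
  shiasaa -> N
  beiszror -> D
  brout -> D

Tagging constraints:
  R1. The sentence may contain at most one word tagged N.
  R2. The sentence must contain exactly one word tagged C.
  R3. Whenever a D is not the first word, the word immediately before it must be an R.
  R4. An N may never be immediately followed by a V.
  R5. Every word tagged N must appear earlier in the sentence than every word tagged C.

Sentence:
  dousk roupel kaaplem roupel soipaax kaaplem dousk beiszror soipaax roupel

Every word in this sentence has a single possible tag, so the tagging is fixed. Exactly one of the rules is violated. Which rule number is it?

2

Fixed tagging: R R C R V C R D V R.
Checking each rule: R1 holds, R2 violated, R3 holds, R4 holds, R5 holds.
Only rule 2 fails.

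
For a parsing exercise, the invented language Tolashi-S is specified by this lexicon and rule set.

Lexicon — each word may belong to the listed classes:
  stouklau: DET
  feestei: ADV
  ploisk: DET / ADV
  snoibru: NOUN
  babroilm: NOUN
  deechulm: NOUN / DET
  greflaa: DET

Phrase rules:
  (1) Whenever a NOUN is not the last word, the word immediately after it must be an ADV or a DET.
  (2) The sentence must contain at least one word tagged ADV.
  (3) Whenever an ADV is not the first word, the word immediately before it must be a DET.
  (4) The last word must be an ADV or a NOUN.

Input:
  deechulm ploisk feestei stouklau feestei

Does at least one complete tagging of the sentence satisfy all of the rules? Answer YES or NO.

YES

Candidates per position — 1:deechulm {NOUN,DET}; 2:ploisk {DET,ADV}; 3:feestei {ADV}; 4:stouklau {DET}; 5:feestei {ADV}.
One satisfying assignment: DET DET ADV DET ADV.
Checking: rule 1 holds; rule 2 holds; rule 3 holds; rule 4 holds.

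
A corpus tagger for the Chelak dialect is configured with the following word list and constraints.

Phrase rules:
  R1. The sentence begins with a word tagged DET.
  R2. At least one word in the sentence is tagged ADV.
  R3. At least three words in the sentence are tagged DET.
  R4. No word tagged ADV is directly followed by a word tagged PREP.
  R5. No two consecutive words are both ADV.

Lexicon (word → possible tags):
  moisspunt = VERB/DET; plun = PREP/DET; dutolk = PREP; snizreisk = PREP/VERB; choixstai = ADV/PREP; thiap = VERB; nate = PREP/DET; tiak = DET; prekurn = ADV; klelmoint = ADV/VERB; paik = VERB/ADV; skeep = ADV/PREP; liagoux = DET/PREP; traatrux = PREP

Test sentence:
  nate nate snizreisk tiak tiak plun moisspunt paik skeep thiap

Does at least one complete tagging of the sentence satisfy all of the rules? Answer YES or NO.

Candidates per position — 1:nate {PREP,DET}; 2:nate {PREP,DET}; 3:snizreisk {PREP,VERB}; 4:tiak {DET}; 5:tiak {DET}; 6:plun {PREP,DET}; 7:moisspunt {VERB,DET}; 8:paik {VERB,ADV}; 9:skeep {ADV,PREP}; 10:thiap {VERB}.
One satisfying assignment: DET PREP PREP DET DET PREP DET VERB ADV VERB.
Rule-by-rule: rule 1 holds; rule 2 holds; rule 3 holds; rule 4 holds; rule 5 holds.

YES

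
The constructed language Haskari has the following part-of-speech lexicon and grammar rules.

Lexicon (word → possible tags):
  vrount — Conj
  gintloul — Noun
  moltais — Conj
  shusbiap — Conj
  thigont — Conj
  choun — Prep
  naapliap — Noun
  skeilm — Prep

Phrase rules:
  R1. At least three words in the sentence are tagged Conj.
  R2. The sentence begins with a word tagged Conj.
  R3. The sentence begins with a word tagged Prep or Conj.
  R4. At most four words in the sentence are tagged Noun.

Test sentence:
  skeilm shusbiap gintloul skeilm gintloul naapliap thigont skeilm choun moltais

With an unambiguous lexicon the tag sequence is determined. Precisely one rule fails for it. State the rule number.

2

Fixed tagging: Prep Conj Noun Prep Noun Noun Conj Prep Prep Conj.
Checking each rule: R1 ✓, R2 ✗, R3 ✓, R4 ✓.
Only rule 2 fails.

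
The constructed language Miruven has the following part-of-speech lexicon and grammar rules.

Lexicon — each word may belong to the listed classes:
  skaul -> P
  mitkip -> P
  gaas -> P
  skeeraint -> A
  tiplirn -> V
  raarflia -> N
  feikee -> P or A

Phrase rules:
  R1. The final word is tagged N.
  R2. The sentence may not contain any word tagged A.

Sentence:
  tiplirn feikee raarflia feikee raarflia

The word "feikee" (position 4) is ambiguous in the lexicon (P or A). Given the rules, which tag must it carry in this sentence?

Candidates per position — 1:tiplirn {V}; 2:feikee {P,A}; 3:raarflia {N}; 4:feikee {P,A}; 5:raarflia {N}.
Word 2 cannot be A — rule 2 would then fail for every completion. It is P.
Word 4 cannot be A — rule 2 would then fail for every completion. It is P.
That leaves exactly one tagging: V P N P N.
Rule-by-rule: rule 1 ✓; rule 2 ✓.

P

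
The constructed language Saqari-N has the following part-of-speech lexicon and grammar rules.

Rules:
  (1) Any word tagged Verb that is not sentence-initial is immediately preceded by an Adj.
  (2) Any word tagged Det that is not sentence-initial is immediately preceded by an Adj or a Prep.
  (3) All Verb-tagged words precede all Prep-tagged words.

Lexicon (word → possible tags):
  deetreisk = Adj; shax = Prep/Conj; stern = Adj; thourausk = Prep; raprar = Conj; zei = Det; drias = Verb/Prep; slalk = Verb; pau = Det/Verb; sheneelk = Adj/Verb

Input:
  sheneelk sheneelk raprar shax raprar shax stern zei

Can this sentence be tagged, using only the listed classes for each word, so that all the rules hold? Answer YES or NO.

Candidates per position — 1:sheneelk {Adj,Verb}; 2:sheneelk {Adj,Verb}; 3:raprar {Conj}; 4:shax {Prep,Conj}; 5:raprar {Conj}; 6:shax {Prep,Conj}; 7:stern {Adj}; 8:zei {Det}.
One satisfying assignment: Adj Adj Conj Prep Conj Conj Adj Det.
Verifying each rule — rule 1 holds; rule 2 holds; rule 3 holds.

YES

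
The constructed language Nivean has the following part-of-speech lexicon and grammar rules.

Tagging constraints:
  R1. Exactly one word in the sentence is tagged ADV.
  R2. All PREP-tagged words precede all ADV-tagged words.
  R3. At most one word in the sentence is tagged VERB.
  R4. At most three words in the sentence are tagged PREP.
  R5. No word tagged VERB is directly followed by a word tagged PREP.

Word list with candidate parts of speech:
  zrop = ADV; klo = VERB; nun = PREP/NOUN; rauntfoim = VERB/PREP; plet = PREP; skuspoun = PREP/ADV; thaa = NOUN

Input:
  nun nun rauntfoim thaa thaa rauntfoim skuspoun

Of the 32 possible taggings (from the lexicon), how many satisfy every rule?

11

Candidates per position — 1:nun {PREP,NOUN}; 2:nun {PREP,NOUN}; 3:rauntfoim {VERB,PREP}; 4:thaa {NOUN}; 5:thaa {NOUN}; 6:rauntfoim {VERB,PREP}; 7:skuspoun {PREP,ADV}.
There are 32 candidate sequences in total.
Checking each against the rules leaves 11 sequences.
Count = 11.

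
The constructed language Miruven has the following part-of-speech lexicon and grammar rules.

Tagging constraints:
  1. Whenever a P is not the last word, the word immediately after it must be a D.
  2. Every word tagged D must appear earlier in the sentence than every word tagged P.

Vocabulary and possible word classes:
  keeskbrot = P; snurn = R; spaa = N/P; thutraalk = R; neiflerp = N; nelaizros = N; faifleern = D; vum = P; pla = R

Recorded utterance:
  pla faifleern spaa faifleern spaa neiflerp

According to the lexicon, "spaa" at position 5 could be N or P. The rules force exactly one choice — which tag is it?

Candidates per position — 1:pla {R}; 2:faifleern {D}; 3:spaa {N,P}; 4:faifleern {D}; 5:spaa {N,P}; 6:neiflerp {N}.
Position 3: P is ruled out by rule 2; that leaves N.
Position 5: P is ruled out by rule 1; that leaves N.
The only consistent sequence is: R D N D N N.
Check: rule 1 satisfied; rule 2 satisfied.

N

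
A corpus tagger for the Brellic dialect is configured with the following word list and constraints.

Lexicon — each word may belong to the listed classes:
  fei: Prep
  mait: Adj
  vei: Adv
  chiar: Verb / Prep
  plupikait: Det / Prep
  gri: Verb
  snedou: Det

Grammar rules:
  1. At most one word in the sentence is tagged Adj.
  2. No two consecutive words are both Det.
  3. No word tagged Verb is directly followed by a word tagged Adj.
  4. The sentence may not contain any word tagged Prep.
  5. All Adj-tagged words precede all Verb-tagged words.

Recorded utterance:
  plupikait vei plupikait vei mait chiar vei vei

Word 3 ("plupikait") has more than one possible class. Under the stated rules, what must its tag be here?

Det

Candidates per position — 1:plupikait {Det,Prep}; 2:vei {Adv}; 3:plupikait {Det,Prep}; 4:vei {Adv}; 5:mait {Adj}; 6:chiar {Verb,Prep}; 7:vei {Adv}; 8:vei {Adv}.
Word 1 cannot be Prep — rule 4 would then fail for every completion. It is Det.
Word 3 cannot be Prep — rule 4 would then fail for every completion. It is Det.
Word 6 cannot be Prep — rule 4 would then fail for every completion. It is Verb.
So the tagging must be: Det Adv Det Adv Adj Verb Adv Adv.
Check: rule 1 satisfied; rule 2 satisfied; rule 3 satisfied; rule 4 satisfied; rule 5 satisfied.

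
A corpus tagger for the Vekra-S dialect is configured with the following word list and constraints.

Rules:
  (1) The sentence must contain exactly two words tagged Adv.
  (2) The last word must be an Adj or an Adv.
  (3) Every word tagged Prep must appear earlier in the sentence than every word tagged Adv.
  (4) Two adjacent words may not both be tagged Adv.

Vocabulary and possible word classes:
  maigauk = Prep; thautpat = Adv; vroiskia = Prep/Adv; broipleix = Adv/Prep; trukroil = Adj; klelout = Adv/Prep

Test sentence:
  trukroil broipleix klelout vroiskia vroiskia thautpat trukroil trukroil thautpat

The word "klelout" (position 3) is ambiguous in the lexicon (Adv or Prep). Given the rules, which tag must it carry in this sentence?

Candidates per position — 1:trukroil {Adj}; 2:broipleix {Adv,Prep}; 3:klelout {Adv,Prep}; 4:vroiskia {Prep,Adv}; 5:vroiskia {Prep,Adv}; 6:thautpat {Adv}; 7:trukroil {Adj}; 8:trukroil {Adj}; 9:thautpat {Adv}.
Word 2 cannot be Adv — rule 1 would then fail for every completion. It is Prep.
Word 3 cannot be Adv — rule 1 would then fail for every completion. It is Prep.
Word 4 cannot be Adv — rule 1 would then fail for every completion. It is Prep.
Word 5 cannot be Adv — rule 1 would then fail for every completion. It is Prep.
The unique satisfying tagging is: Adj Prep Prep Prep Prep Adv Adj Adj Adv.
Verifying each rule — rule 1 satisfied; rule 2 satisfied; rule 3 satisfied; rule 4 satisfied.

Prep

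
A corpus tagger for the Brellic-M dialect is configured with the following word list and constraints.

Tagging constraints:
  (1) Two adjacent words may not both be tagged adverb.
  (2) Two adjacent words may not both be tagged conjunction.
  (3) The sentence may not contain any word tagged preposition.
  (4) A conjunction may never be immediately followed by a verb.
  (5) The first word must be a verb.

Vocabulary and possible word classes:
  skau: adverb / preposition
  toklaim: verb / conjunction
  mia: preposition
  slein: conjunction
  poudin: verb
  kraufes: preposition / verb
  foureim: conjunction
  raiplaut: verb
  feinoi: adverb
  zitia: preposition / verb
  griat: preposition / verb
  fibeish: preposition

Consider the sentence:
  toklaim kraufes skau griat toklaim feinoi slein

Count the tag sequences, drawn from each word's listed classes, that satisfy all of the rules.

2

Candidates per position — 1:toklaim {verb,conjunction}; 2:kraufes {preposition,verb}; 3:skau {adverb,preposition}; 4:griat {preposition,verb}; 5:toklaim {verb,conjunction}; 6:feinoi {adverb}; 7:slein {conjunction}.
There are 32 candidate sequences in total.
The sequences that satisfy every rule: verb verb adverb verb verb adverb conjunction; verb verb adverb verb conjunction adverb conjunction.
Count = 2.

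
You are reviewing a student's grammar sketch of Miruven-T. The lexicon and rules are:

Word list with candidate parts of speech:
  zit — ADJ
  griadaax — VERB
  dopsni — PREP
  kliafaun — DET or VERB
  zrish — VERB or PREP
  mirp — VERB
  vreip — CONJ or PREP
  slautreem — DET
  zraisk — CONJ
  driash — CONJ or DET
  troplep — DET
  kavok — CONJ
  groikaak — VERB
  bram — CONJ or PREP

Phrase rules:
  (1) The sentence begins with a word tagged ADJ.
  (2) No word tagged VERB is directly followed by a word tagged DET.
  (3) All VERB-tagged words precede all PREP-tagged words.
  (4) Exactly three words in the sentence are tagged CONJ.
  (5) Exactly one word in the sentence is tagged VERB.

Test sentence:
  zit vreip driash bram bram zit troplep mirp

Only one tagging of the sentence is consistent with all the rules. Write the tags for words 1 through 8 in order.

ADJ CONJ DET CONJ CONJ ADJ DET VERB

Candidates per position — 1:zit {ADJ}; 2:vreip {CONJ,PREP}; 3:driash {CONJ,DET}; 4:bram {CONJ,PREP}; 5:bram {CONJ,PREP}; 6:zit {ADJ}; 7:troplep {DET}; 8:mirp {VERB}.
Position 2: PREP is ruled out by rule 3; that leaves CONJ.
Position 4: PREP is ruled out by rule 3; that leaves CONJ.
Position 5: PREP is ruled out by rule 3; that leaves CONJ.
Position 3: CONJ is ruled out by rule 4; that leaves DET.
That leaves exactly one tagging: ADJ CONJ DET CONJ CONJ ADJ DET VERB.
Check: rule 1 satisfied; rule 2 satisfied; rule 3 satisfied; rule 4 satisfied; rule 5 satisfied.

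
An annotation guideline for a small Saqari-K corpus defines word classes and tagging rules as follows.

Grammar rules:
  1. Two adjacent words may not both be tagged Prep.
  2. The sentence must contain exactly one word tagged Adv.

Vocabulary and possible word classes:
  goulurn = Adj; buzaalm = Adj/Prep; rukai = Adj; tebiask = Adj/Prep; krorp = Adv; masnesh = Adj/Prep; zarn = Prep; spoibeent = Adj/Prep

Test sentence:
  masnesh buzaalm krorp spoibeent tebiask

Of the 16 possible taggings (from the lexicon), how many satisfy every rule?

9

Candidates per position — 1:masnesh {Adj,Prep}; 2:buzaalm {Adj,Prep}; 3:krorp {Adv}; 4:spoibeent {Adj,Prep}; 5:tebiask {Adj,Prep}.
There are 16 candidate sequences in total.
Checking each against the rules leaves 9 sequences.
Count = 9.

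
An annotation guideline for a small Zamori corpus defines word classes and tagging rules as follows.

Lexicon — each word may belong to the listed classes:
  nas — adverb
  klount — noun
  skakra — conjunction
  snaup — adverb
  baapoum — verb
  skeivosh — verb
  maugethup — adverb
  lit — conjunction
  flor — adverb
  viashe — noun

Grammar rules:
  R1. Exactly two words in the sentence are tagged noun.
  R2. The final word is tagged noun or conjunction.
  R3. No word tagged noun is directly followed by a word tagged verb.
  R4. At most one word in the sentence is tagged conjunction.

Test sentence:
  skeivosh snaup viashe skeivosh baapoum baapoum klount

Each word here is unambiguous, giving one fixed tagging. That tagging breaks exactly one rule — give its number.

3

Fixed tagging: verb adverb noun verb verb verb noun.
Applying the rules: R1 ✓, R2 ✓, R3 ✗, R4 ✓.
Only rule 3 fails.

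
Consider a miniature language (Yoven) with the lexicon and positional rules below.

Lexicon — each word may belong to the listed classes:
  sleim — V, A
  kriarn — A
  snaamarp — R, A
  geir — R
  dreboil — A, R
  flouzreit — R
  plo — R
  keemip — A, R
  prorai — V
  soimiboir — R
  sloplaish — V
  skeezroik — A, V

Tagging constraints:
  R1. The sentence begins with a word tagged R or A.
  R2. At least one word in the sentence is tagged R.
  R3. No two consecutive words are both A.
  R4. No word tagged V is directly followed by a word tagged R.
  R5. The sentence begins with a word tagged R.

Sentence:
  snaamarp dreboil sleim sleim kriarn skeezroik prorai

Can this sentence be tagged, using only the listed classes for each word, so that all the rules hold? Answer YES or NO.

Candidates per position — 1:snaamarp {R,A}; 2:dreboil {A,R}; 3:sleim {V,A}; 4:sleim {V,A}; 5:kriarn {A}; 6:skeezroik {A,V}; 7:prorai {V}.
One satisfying assignment: R R A V A V V.
Verifying each rule — rule 1 holds; rule 2 holds; rule 3 holds; rule 4 holds; rule 5 holds.

YES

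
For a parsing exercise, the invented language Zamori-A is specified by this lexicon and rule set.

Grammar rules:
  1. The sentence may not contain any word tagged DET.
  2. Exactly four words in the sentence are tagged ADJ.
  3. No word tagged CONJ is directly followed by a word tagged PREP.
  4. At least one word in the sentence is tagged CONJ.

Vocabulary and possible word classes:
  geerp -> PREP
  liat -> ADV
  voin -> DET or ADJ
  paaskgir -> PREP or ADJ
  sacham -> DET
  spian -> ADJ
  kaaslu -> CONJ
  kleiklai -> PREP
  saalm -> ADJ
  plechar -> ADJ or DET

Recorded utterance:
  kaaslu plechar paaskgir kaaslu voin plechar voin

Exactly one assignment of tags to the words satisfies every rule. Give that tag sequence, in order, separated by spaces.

CONJ ADJ PREP CONJ ADJ ADJ ADJ

Candidates per position — 1:kaaslu {CONJ}; 2:plechar {ADJ,DET}; 3:paaskgir {PREP,ADJ}; 4:kaaslu {CONJ}; 5:voin {DET,ADJ}; 6:plechar {ADJ,DET}; 7:voin {DET,ADJ}.
Position 2: tagging it DET would leave rule 1 unsatisfiable, so it must be ADJ.
Position 5: tagging it DET would leave rule 1 unsatisfiable, so it must be ADJ.
Position 6: tagging it DET would leave rule 1 unsatisfiable, so it must be ADJ.
Position 7: tagging it DET would leave rule 1 unsatisfiable, so it must be ADJ.
Position 3: tagging it ADJ would leave rule 2 unsatisfiable, so it must be PREP.
The only consistent sequence is: CONJ ADJ PREP CONJ ADJ ADJ ADJ.
Rule-by-rule: rule 1 ok; rule 2 ok; rule 3 ok; rule 4 ok.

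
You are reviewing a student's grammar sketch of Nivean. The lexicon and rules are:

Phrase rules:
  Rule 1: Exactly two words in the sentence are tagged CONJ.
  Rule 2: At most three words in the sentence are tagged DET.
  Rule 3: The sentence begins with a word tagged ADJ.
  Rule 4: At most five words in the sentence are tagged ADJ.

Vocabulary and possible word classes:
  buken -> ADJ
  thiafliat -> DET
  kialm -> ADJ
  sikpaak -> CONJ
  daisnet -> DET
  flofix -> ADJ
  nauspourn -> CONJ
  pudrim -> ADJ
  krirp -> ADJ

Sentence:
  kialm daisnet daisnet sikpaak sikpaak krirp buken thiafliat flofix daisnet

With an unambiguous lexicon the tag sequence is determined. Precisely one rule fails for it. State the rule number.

Fixed tagging: ADJ DET DET CONJ CONJ ADJ ADJ DET ADJ DET.
Rule check: R1 ✓, R2 ✗, R3 ✓, R4 ✓.
Only rule 2 fails.

2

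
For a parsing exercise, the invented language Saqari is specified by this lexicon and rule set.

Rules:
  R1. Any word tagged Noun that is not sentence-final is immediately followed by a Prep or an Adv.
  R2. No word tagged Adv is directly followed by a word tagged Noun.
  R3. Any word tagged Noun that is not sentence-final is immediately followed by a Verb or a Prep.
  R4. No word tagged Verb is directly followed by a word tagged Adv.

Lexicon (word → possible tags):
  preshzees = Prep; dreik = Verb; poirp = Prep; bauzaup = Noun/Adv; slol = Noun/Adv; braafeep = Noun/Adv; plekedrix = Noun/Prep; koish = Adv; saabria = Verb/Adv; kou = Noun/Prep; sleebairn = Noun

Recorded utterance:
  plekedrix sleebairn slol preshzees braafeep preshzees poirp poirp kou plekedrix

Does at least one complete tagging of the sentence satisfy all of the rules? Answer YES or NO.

Candidates per position — 1:plekedrix {Noun,Prep}; 2:sleebairn {Noun}; 3:slol {Noun,Adv}; 4:preshzees {Prep}; 5:braafeep {Noun,Adv}; 6:preshzees {Prep}; 7:poirp {Prep}; 8:poirp {Prep}; 9:kou {Noun,Prep}; 10:plekedrix {Noun,Prep}.
Rule 3 cannot be satisfied by any choice of tags from the lexicon.
So there is no consistent tagging.

NO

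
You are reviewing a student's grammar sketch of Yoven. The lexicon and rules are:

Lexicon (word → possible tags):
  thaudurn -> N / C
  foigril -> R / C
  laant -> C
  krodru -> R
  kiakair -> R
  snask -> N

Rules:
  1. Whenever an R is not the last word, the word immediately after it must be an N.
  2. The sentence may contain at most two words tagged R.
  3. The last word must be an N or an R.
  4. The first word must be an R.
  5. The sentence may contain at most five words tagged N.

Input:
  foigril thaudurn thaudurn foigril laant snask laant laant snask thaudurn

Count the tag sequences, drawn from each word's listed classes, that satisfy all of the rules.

Candidates per position — 1:foigril {R,C}; 2:thaudurn {N,C}; 3:thaudurn {N,C}; 4:foigril {R,C}; 5:laant {C}; 6:snask {N}; 7:laant {C}; 8:laant {C}; 9:snask {N}; 10:thaudurn {N,C}.
There are 32 candidate sequences in total.
The sequences that satisfy every rule: R N N C C N C C N N; R N C C C N C C N N.
Count = 2.

2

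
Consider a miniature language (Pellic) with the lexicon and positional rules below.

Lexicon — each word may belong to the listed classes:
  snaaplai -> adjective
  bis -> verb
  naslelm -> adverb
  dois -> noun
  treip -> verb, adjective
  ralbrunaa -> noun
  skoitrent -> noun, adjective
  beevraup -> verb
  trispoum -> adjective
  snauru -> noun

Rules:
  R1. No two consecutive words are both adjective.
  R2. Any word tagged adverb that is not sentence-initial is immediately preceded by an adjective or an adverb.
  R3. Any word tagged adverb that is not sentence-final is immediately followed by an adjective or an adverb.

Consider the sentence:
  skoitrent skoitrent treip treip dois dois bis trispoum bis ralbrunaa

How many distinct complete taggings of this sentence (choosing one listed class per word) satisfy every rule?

8

Candidates per position — 1:skoitrent {noun,adjective}; 2:skoitrent {noun,adjective}; 3:treip {verb,adjective}; 4:treip {verb,adjective}; 5:dois {noun}; 6:dois {noun}; 7:bis {verb}; 8:trispoum {adjective}; 9:bis {verb}; 10:ralbrunaa {noun}.
There are 16 candidate sequences in total.
Checking each against the rules leaves 8 sequences.
Count = 8.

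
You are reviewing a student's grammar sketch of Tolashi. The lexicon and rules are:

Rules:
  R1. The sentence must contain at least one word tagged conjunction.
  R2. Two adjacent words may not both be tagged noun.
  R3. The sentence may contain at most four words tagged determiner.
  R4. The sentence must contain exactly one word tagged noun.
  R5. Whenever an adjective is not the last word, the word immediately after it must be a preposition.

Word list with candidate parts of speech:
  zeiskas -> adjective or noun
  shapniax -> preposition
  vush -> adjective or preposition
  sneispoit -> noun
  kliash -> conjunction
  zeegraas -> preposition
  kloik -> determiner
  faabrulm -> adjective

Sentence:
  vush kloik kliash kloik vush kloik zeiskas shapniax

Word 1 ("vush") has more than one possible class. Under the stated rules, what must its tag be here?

Candidates per position — 1:vush {adjective,preposition}; 2:kloik {determiner}; 3:kliash {conjunction}; 4:kloik {determiner}; 5:vush {adjective,preposition}; 6:kloik {determiner}; 7:zeiskas {adjective,noun}; 8:shapniax {preposition}.
If word 1 were adjective, no tagging could satisfy rule 5; so word 1 is preposition.
If word 5 were adjective, no tagging could satisfy rule 5; so word 5 is preposition.
If word 7 were adjective, no tagging could satisfy rule 4; so word 7 is noun.
So the tagging must be: preposition determiner conjunction determiner preposition determiner noun preposition.
Rule-by-rule: rule 1 holds; rule 2 holds; rule 3 holds; rule 4 holds; rule 5 holds.

preposition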